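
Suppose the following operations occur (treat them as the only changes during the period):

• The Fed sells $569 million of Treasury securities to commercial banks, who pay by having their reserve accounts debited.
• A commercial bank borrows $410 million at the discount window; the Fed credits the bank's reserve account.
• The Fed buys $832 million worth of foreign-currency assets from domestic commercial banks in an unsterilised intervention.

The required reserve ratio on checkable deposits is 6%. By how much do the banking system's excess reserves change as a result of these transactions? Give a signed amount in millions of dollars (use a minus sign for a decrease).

OMO sale (to banks) $569 million: reserves −$569M, deposits 0.
Discount-window loan $410 million: reserves +$410M, deposits 0.
FX purchase $832 million: reserves +$832M, deposits 0.
Totals: Δreserves = +$673M, Δdeposits = 0.
Δrequired reserves = 6% × 0 = 0.
Δexcess reserves = Δreserves − Δrequired = +$673M − (0) = +$673 million.

+$673 million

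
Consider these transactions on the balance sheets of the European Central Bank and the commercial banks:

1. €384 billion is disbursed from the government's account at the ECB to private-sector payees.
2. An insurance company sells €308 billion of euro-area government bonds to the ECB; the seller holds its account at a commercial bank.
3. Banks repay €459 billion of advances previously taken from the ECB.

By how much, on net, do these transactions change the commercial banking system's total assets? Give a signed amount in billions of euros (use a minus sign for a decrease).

+€233 billion

Government spending €384 billion: bank balance sheets expand → +€384B.
Asset purchase (from non-banks) €308 billion: bank balance sheets expand → +€308B.
Discount-window repayment €459 billion: bank balance sheets shrink → −€459B.
Net: 384 + 308 − 459 = +€233 billion.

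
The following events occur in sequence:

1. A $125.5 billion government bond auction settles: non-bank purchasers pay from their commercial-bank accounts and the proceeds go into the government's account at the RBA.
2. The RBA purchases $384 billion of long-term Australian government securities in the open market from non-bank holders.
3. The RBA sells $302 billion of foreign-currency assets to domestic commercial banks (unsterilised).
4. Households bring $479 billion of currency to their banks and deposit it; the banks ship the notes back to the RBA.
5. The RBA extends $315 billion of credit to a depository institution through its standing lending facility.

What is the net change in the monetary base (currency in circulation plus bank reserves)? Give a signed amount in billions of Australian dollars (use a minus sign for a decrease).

RBA balance sheet:
  Assets:      Securities +$384B, Loans to banks +$315B, Foreign assets −$302B
  Liabilities: Bank reserves +$750.5B, Currency in circulation −$479B, Government deposits +$125.5B
Commercial banking system:
  Assets:      Reserves at CB +$750.5B, Foreign assets +$302B
  Liabilities: Checkable deposits +$737.5B, Borrowings from CB +$315B
Monetary base = currency + reserves: −$479B + (+$750.5B) = +$271.5 billion.

+$271.5 billion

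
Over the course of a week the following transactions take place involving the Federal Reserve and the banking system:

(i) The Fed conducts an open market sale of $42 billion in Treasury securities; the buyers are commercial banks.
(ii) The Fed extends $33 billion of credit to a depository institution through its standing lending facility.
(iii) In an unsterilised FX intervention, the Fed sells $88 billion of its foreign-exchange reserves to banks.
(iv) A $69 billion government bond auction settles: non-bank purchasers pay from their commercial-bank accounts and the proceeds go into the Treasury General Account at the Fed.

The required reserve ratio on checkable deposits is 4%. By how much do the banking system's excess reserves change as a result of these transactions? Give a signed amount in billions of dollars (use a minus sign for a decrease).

-$163.24 billion

OMO sale (to banks) $42 billion: reserves −$42B, deposits 0.
Discount-window loan $33 billion: reserves +$33B, deposits 0.
FX sale $88 billion: reserves −$88B, deposits 0.
Government account inflow $69 billion: reserves −$69B, deposits −$69B.
Totals: Δreserves = −$166B, Δdeposits = −$69B.
Δrequired reserves = 4% × −$69B = −$2.76B.
Δexcess reserves = Δreserves − Δrequired = −$166B − (−$2.76B) = -$163.24 billion.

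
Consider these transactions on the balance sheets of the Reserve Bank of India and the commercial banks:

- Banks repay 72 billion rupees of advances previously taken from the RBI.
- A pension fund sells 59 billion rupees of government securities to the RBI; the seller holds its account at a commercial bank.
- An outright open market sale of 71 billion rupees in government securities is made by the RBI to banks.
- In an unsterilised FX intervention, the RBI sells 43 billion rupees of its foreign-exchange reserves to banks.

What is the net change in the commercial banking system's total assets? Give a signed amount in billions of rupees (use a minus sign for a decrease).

-13 billion

RBI balance sheet:
  Assets:      Securities −12B, Loans to banks −72B, Foreign assets −43B
  Liabilities: Bank reserves −127B
Commercial banking system:
  Assets:      Reserves at CB −127B, Securities +71B, Foreign assets +43B
  Liabilities: Checkable deposits +59B, Borrowings from CB −72B
Change in total bank assets = -13 billion.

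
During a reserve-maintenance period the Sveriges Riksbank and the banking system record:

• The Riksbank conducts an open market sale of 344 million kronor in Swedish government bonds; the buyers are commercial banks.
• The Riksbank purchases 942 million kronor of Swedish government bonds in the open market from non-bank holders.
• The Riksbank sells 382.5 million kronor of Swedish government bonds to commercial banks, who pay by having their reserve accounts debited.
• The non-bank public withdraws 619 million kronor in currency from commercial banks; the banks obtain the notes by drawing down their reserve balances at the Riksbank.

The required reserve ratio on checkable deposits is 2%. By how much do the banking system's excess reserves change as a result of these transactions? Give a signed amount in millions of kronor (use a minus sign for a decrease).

-409.96 million

OMO sale (to banks) 344 million kronor: reserves −344M, deposits 0.
Asset purchase (from non-banks) 942 million kronor: reserves +942M, deposits +942M.
OMO sale (to banks) 382.5 million kronor: reserves −382.5M, deposits 0.
Currency withdrawal 619 million kronor: reserves −619M, deposits −619M.
Totals: Δreserves = −403.5M, Δdeposits = +323M.
Δrequired reserves = 2% × +323M = +6.46M.
Δexcess reserves = Δreserves − Δrequired = −403.5M − (+6.46M) = -409.96 million.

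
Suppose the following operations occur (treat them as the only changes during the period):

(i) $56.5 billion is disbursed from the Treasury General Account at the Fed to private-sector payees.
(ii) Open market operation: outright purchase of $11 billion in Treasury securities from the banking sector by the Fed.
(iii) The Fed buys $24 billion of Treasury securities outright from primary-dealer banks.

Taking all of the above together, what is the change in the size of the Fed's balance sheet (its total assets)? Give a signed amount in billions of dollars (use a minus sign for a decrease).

+$35 billion

Government spending $56.5 billion: only the composition of liabilities changes → 0.
OMO purchase (from banks) $11 billion: a Fed asset is acquired → +$11B.
OMO purchase (from banks) $24 billion: a Fed asset is acquired → +$24B.
Net: 0 + 11 + 24 = +$35 billion.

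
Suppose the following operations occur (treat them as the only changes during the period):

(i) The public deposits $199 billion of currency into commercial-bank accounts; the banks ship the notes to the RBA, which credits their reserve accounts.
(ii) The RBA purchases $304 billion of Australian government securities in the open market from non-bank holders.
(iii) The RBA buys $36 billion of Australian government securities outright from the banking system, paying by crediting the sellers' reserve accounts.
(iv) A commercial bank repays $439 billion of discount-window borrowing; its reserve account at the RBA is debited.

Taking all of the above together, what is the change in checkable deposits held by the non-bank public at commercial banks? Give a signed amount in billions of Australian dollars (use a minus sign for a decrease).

Currency deposit $199 billion: non-bank counterparties' bank balances rise → +$199B.
Asset purchase (from non-banks) $304 billion: non-bank counterparties' bank balances rise → +$304B.
OMO purchase (from banks) $36 billion: the counterparty is a bank, so public deposits are unchanged → 0.
Discount-window repayment $439 billion: the counterparty is a bank, so public deposits are unchanged → 0.
Net: 199 + 304 + 0 + 0 = +$503 billion.

+$503 billion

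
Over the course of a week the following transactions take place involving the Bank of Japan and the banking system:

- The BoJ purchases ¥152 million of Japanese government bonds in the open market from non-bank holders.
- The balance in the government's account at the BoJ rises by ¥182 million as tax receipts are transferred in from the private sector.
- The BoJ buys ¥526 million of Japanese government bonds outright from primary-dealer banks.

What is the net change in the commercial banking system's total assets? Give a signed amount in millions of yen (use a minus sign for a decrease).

BoJ balance sheet:
  Assets:      Securities +¥678M
  Liabilities: Bank reserves +¥496M, Government deposits +¥182M
Commercial banking system:
  Assets:      Reserves at CB +¥496M, Securities −¥526M
  Liabilities: Checkable deposits −¥30M
Change in total bank assets = -¥30 million.

-¥30 million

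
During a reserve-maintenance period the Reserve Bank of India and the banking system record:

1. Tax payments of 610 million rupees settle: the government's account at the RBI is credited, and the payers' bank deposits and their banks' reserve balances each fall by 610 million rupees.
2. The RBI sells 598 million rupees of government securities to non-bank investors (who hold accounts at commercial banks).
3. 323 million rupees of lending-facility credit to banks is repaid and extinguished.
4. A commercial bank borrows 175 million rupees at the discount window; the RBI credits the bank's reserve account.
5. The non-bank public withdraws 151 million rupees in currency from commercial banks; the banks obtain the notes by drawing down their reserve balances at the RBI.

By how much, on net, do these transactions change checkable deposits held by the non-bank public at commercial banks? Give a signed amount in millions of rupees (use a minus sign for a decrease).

Government account inflow 610 million rupees: non-bank counterparties' bank balances fall → −610M.
Asset sale (to non-banks) 598 million rupees: non-bank counterparties' bank balances fall → −598M.
Discount-window repayment 323 million rupees: the counterparty is a bank, so public deposits are unchanged → 0.
Discount-window loan 175 million rupees: the counterparty is a bank, so public deposits are unchanged → 0.
Currency withdrawal 151 million rupees: non-bank counterparties' bank balances fall → −151M.
Net: −610 − 598 + 0 + 0 − 151 = -1359 million.

-1359 million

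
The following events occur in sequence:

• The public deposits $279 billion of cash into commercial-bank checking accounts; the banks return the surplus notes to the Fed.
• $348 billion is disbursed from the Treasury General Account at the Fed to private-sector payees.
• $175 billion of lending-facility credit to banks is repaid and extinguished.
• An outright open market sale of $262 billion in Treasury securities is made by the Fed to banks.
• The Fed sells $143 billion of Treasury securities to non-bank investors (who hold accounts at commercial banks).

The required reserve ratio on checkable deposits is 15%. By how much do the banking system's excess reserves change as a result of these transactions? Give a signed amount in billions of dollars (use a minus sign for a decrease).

-$25.6 billion

Currency deposit $279 billion: reserves +$279B, deposits +$279B.
Government spending $348 billion: reserves +$348B, deposits +$348B.
Discount-window repayment $175 billion: reserves −$175B, deposits 0.
OMO sale (to banks) $262 billion: reserves −$262B, deposits 0.
Asset sale (to non-banks) $143 billion: reserves −$143B, deposits −$143B.
Totals: Δreserves = +$47B, Δdeposits = +$484B.
Δrequired reserves = 15% × +$484B = +$72.6B.
Δexcess reserves = Δreserves − Δrequired = +$47B − (+$72.6B) = -$25.6 billion.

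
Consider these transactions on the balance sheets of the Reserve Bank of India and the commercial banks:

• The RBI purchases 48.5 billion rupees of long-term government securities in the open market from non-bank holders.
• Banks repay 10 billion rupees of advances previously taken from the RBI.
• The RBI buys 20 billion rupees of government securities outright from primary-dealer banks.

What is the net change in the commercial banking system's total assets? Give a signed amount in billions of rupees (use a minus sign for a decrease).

Asset purchase (from non-banks) 48.5 billion rupees: bank balance sheets expand → +48.5B.
Discount-window repayment 10 billion rupees: bank balance sheets shrink → −10B.
OMO purchase (from banks) 20 billion rupees: just an asset swap on bank balance sheets → 0.
Net: 48.5 − 10 + 0 = +38.5 billion.

+38.5 billion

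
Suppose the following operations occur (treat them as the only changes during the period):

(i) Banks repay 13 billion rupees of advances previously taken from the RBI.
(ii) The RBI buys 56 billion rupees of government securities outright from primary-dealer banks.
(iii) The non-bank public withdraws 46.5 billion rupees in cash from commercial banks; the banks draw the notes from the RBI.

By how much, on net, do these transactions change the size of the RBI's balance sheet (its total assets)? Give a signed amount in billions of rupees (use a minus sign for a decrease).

+43 billion

RBI balance sheet:
  Assets:      Securities +56B, Loans to banks −13B
  Liabilities: Bank reserves −3.5B, Currency in circulation +46.5B
Commercial banking system:
  Assets:      Reserves at CB −3.5B, Securities −56B
  Liabilities: Checkable deposits −46.5B, Borrowings from CB −13B
Change in total RBI assets = +43 billion.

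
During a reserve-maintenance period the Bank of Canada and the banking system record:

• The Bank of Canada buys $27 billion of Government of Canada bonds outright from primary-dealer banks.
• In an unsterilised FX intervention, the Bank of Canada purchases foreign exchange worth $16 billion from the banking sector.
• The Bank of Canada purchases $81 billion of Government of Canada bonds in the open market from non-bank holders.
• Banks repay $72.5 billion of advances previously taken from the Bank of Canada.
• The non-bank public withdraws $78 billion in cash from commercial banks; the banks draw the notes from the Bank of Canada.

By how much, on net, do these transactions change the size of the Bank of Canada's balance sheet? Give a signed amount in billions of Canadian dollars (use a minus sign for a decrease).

+$51.5 billion

Bank of Canada balance sheet:
  Assets:      Securities +$108B, Loans to banks −$72.5B, Foreign assets +$16B
  Liabilities: Bank reserves −$26.5B, Currency in circulation +$78B
Change in total Bank of Canada assets = +$51.5 billion.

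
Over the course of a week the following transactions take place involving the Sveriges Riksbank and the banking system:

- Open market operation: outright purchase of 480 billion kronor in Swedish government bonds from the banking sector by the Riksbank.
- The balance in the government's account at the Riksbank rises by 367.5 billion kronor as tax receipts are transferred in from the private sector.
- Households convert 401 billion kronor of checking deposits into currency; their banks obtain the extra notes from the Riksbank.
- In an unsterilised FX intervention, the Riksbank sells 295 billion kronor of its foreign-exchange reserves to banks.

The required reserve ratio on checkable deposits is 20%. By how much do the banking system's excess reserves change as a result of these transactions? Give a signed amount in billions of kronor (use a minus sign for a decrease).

OMO purchase (from banks) 480 billion kronor: reserves +480B, deposits 0.
Government account inflow 367.5 billion kronor: reserves −367.5B, deposits −367.5B.
Currency withdrawal 401 billion kronor: reserves −401B, deposits −401B.
FX sale 295 billion kronor: reserves −295B, deposits 0.
Totals: Δreserves = −583.5B, Δdeposits = −768.5B.
Δrequired reserves = 20% × −768.5B = −153.7B.
Δexcess reserves = Δreserves − Δrequired = −583.5B − (−153.7B) = -429.8 billion.

-429.8 billion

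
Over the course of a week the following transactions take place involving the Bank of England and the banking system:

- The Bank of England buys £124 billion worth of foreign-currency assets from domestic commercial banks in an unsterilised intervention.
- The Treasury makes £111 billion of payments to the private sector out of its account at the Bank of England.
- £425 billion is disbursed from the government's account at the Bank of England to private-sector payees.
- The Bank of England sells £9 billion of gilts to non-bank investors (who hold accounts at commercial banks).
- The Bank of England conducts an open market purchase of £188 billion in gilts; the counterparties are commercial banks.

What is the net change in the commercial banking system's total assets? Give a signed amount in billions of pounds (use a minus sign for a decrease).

+£527 billion

FX purchase £124 billion: just an asset swap on bank balance sheets → 0.
Government spending £111 billion: bank balance sheets expand → +£111B.
Government spending £425 billion: bank balance sheets expand → +£425B.
Asset sale (to non-banks) £9 billion: bank balance sheets shrink → −£9B.
OMO purchase (from banks) £188 billion: just an asset swap on bank balance sheets → 0.
Net: 0 + 111 + 425 − 9 + 0 = +£527 billion.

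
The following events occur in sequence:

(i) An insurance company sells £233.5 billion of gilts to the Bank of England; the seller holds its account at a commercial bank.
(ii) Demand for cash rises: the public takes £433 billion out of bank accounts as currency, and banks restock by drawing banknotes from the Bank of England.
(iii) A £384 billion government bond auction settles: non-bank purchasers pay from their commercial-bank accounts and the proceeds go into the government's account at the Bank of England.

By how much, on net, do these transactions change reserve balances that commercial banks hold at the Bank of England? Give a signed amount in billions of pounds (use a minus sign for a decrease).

Asset purchase (from non-banks) £233.5 billion: the Bank of England pays by crediting reserve accounts → +£233.5B.
Currency withdrawal £433 billion: banks swap reserves for currency → −£433B.
Government account inflow £384 billion: funds move from bank reserves into the government account → −£384B.
Net: 233.5 − 433 − 384 = -£583.5 billion.

-£583.5 billion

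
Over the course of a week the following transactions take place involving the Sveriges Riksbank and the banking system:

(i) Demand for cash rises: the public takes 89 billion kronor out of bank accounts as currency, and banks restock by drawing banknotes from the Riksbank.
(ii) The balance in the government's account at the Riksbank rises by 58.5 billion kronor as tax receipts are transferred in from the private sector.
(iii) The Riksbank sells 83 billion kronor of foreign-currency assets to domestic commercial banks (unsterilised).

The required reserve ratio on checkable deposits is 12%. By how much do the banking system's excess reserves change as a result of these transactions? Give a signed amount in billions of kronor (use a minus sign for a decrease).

-212.8 billion

Currency withdrawal 89 billion kronor: reserves −89B, deposits −89B.
Government account inflow 58.5 billion kronor: reserves −58.5B, deposits −58.5B.
FX sale 83 billion kronor: reserves −83B, deposits 0.
Totals: Δreserves = −230.5B, Δdeposits = −147.5B.
Δrequired reserves = 12% × −147.5B = −17.7B.
Δexcess reserves = Δreserves − Δrequired = −230.5B − (−17.7B) = -212.8 billion.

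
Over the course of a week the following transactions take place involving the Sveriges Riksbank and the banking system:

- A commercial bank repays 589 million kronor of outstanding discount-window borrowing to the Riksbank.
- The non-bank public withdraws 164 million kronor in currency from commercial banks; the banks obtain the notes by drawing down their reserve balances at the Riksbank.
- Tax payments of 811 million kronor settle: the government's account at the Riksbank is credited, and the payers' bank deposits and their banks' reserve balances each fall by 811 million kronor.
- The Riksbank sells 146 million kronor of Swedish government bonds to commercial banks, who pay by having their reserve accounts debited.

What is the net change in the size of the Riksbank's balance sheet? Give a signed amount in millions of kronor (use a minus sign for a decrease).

Riksbank balance sheet:
  Assets:      Securities −146M, Loans to banks −589M
  Liabilities: Bank reserves −1710M, Currency in circulation +164M, Government deposits +811M
Change in total Riksbank assets = -735 million.

-735 million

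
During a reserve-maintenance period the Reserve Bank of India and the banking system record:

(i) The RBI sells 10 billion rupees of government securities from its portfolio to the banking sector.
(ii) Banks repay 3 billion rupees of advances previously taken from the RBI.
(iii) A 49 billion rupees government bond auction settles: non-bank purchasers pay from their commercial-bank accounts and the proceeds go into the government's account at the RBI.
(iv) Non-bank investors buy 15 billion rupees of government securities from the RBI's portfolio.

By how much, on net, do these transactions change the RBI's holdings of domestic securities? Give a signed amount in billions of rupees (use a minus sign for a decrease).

-25 billion

RBI balance sheet:
  Assets:      Securities −25B, Loans to banks −3B
  Liabilities: Bank reserves −77B, Government deposits +49B
Commercial banking system:
  Assets:      Reserves at CB −77B, Securities +10B
  Liabilities: Checkable deposits −64B, Borrowings from CB −3B
So the change in the RBI's holdings of domestic securities is -25 billion.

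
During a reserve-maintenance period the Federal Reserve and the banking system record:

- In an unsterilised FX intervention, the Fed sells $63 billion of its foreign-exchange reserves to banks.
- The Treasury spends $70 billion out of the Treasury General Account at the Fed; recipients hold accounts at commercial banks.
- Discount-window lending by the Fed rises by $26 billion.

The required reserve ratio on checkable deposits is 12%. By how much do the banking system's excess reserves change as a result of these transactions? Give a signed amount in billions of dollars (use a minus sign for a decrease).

FX sale $63 billion: reserves −$63B, deposits 0.
Government spending $70 billion: reserves +$70B, deposits +$70B.
Discount-window loan $26 billion: reserves +$26B, deposits 0.
Totals: Δreserves = +$33B, Δdeposits = +$70B.
Δrequired reserves = 12% × +$70B = +$8.4B.
Δexcess reserves = Δreserves − Δrequired = +$33B − (+$8.4B) = +$24.6 billion.

+$24.6 billion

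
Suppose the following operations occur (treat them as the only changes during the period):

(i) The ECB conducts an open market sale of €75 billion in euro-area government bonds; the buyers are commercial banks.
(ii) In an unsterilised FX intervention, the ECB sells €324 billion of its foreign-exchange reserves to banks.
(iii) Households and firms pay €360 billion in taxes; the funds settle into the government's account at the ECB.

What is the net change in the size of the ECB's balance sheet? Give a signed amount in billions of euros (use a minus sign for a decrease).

OMO sale (to banks) €75 billion: an ECB asset is shed → −€75B.
FX sale €324 billion: an ECB asset is shed → −€324B.
Government account inflow €360 billion: only the composition of liabilities changes → 0.
Net: −75 − 324 + 0 = -€399 billion.

-€399 billion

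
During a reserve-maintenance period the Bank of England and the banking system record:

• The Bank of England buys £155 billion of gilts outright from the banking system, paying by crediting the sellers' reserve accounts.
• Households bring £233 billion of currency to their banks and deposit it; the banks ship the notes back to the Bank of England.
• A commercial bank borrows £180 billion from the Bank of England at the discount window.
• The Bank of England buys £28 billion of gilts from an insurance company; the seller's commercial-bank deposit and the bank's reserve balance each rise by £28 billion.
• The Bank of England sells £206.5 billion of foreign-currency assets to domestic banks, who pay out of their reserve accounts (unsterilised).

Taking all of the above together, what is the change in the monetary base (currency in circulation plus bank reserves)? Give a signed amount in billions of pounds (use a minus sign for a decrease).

+£156.5 billion

Bank of England balance sheet:
  Assets:      Securities +£183B, Loans to banks +£180B, Foreign assets −£206.5B
  Liabilities: Bank reserves +£389.5B, Currency in circulation −£233B
Monetary base = currency + reserves: −£233B + (+£389.5B) = +£156.5 billion.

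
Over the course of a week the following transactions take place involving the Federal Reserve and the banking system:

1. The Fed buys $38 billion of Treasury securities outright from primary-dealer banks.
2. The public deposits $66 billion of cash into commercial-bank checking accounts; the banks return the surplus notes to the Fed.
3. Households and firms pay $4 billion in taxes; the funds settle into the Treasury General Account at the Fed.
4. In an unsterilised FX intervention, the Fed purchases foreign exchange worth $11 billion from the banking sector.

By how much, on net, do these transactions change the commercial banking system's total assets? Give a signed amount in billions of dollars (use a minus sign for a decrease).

OMO purchase (from banks) $38 billion: just an asset swap on bank balance sheets → 0.
Currency deposit $66 billion: bank balance sheets expand → +$66B.
Government account inflow $4 billion: bank balance sheets shrink → −$4B.
FX purchase $11 billion: just an asset swap on bank balance sheets → 0.
Net: 0 + 66 − 4 + 0 = +$62 billion.

+$62 billion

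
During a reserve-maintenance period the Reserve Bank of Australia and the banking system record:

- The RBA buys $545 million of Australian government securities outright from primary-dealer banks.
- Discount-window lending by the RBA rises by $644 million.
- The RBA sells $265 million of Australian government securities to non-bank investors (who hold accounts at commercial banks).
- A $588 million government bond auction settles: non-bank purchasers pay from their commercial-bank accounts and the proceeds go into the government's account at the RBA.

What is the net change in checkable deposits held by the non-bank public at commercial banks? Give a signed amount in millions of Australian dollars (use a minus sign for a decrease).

RBA balance sheet:
  Assets:      Securities +$280M, Loans to banks +$644M
  Liabilities: Bank reserves +$336M, Government deposits +$588M
Commercial banking system:
  Assets:      Reserves at CB +$336M, Securities −$545M
  Liabilities: Checkable deposits −$853M, Borrowings from CB +$644M
So the change in checkable deposits held by the non-bank public at commercial banks is -$853 million.

-$853 million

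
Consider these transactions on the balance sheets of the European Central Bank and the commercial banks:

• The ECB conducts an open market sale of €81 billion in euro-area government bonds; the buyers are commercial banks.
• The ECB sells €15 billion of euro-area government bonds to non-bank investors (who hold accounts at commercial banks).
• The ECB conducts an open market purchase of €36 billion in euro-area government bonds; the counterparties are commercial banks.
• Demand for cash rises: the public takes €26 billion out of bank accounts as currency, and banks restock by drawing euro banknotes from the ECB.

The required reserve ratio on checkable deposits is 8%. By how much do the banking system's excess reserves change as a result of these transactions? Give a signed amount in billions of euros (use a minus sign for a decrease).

-€82.72 billion

OMO sale (to banks) €81 billion: reserves −€81B, deposits 0.
Asset sale (to non-banks) €15 billion: reserves −€15B, deposits −€15B.
OMO purchase (from banks) €36 billion: reserves +€36B, deposits 0.
Currency withdrawal €26 billion: reserves −€26B, deposits −€26B.
Totals: Δreserves = −€86B, Δdeposits = −€41B.
Δrequired reserves = 8% × −€41B = −€3.28B.
Δexcess reserves = Δreserves − Δrequired = −€86B − (−€3.28B) = -€82.72 billion.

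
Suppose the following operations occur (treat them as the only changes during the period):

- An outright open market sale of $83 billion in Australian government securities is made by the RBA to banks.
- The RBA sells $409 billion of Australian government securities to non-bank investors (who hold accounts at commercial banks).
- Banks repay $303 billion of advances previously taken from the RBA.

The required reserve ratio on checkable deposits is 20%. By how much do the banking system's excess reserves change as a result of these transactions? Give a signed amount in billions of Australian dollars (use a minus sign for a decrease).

-$713.2 billion

OMO sale (to banks) $83 billion: reserves −$83B, deposits 0.
Asset sale (to non-banks) $409 billion: reserves −$409B, deposits −$409B.
Discount-window repayment $303 billion: reserves −$303B, deposits 0.
Totals: Δreserves = −$795B, Δdeposits = −$409B.
Δrequired reserves = 20% × −$409B = −$81.8B.
Δexcess reserves = Δreserves − Δrequired = −$795B − (−$81.8B) = -$713.2 billion.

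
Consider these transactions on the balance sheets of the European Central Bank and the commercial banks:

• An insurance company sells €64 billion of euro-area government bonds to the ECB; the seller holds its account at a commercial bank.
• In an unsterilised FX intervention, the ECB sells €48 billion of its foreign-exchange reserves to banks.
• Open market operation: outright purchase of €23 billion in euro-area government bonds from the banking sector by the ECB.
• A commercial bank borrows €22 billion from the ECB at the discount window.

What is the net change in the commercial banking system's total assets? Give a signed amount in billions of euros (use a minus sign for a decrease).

Asset purchase (from non-banks) €64 billion: bank balance sheets expand → +€64B.
FX sale €48 billion: just an asset swap on bank balance sheets → 0.
OMO purchase (from banks) €23 billion: just an asset swap on bank balance sheets → 0.
Discount-window loan €22 billion: bank balance sheets expand → +€22B.
Net: 64 + 0 + 0 + 22 = +€86 billion.

+€86 billion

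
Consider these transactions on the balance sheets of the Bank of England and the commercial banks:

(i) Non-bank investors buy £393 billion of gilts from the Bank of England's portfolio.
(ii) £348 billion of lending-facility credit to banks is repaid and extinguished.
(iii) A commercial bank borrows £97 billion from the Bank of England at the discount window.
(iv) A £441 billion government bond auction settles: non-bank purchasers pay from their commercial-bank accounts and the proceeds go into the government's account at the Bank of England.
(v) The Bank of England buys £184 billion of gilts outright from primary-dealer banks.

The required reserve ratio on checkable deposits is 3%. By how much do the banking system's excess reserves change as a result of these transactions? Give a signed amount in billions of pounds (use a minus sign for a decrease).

-£875.98 billion

Asset sale (to non-banks) £393 billion: reserves −£393B, deposits −£393B.
Discount-window repayment £348 billion: reserves −£348B, deposits 0.
Discount-window loan £97 billion: reserves +£97B, deposits 0.
Government account inflow £441 billion: reserves −£441B, deposits −£441B.
OMO purchase (from banks) £184 billion: reserves +£184B, deposits 0.
Totals: Δreserves = −£901B, Δdeposits = −£834B.
Δrequired reserves = 3% × −£834B = −£25.02B.
Δexcess reserves = Δreserves − Δrequired = −£901B − (−£25.02B) = -£875.98 billion.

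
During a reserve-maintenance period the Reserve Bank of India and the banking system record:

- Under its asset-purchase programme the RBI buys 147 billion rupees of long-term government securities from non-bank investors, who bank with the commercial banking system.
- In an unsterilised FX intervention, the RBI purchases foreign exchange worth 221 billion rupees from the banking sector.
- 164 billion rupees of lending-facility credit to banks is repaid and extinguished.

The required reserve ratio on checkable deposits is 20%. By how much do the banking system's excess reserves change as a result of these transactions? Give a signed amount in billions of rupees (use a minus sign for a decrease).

Asset purchase (from non-banks) 147 billion rupees: reserves +147B, deposits +147B.
FX purchase 221 billion rupees: reserves +221B, deposits 0.
Discount-window repayment 164 billion rupees: reserves −164B, deposits 0.
Totals: Δreserves = +204B, Δdeposits = +147B.
Δrequired reserves = 20% × +147B = +29.4B.
Δexcess reserves = Δreserves − Δrequired = +204B − (+29.4B) = +174.6 billion.

+174.6 billion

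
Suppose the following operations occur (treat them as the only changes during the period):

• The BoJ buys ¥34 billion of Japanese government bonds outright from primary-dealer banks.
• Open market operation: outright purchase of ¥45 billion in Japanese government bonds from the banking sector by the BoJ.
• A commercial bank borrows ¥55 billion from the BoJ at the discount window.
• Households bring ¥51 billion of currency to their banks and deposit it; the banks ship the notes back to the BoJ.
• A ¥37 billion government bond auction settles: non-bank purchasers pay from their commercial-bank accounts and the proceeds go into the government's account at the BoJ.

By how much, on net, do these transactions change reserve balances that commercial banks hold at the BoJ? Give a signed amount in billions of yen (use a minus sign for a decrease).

BoJ balance sheet:
  Assets:      Securities +¥79B, Loans to banks +¥55B
  Liabilities: Bank reserves +¥148B, Currency in circulation −¥51B, Government deposits +¥37B
Commercial banking system:
  Assets:      Reserves at CB +¥148B, Securities −¥79B
  Liabilities: Checkable deposits +¥14B, Borrowings from CB +¥55B
So the change in reserve balances that commercial banks hold at the BoJ is +¥148 billion.

+¥148 billion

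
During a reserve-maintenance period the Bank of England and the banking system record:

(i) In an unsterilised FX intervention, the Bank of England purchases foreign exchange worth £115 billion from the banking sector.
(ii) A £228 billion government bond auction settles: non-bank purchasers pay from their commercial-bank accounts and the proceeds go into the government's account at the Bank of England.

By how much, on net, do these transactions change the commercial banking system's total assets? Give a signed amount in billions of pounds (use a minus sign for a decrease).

Bank of England balance sheet:
  Assets:      Foreign assets +£115B
  Liabilities: Bank reserves −£113B, Government deposits +£228B
Commercial banking system:
  Assets:      Reserves at CB −£113B, Foreign assets −£115B
  Liabilities: Checkable deposits −£228B
Change in total bank assets = -£228 billion.

-£228 billion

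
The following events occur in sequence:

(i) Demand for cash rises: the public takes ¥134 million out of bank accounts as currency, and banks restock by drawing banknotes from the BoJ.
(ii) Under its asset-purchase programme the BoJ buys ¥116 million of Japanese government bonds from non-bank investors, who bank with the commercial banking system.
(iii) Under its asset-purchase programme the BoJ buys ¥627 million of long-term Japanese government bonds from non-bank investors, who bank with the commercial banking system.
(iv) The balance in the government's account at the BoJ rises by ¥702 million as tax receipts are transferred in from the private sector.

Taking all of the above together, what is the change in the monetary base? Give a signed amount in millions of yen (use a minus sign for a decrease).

+¥41 million

Currency withdrawal ¥134 million: just a shift between currency and reserves — both are base money → 0.
Asset purchase (from non-banks) ¥116 million: BoJ balance sheet expands → +¥116M.
Asset purchase (from non-banks) ¥627 million: BoJ balance sheet expands → +¥627M.
Government account inflow ¥702 million: reserves shift to a non-base liability → −¥702M.
Net: 0 + 116 + 627 − 702 = +¥41 million.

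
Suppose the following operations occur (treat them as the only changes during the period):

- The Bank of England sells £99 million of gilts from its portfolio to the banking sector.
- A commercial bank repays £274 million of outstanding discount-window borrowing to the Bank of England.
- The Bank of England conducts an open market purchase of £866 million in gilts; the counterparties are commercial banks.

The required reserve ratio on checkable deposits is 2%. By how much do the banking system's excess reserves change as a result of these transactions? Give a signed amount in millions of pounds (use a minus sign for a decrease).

OMO sale (to banks) £99 million: reserves −£99M, deposits 0.
Discount-window repayment £274 million: reserves −£274M, deposits 0.
OMO purchase (from banks) £866 million: reserves +£866M, deposits 0.
Totals: Δreserves = +£493M, Δdeposits = 0.
Δrequired reserves = 2% × 0 = 0.
Δexcess reserves = Δreserves − Δrequired = +£493M − (0) = +£493 million.

+£493 million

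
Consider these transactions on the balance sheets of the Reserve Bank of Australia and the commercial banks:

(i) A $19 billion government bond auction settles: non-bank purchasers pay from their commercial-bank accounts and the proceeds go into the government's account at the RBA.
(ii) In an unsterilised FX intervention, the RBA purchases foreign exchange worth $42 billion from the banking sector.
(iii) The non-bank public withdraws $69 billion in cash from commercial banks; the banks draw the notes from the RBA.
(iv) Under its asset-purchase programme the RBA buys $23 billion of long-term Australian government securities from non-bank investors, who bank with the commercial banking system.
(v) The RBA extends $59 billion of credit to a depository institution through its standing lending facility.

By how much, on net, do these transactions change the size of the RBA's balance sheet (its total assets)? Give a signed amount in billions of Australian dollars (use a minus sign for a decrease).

RBA balance sheet:
  Assets:      Securities +$23B, Loans to banks +$59B, Foreign assets +$42B
  Liabilities: Bank reserves +$36B, Currency in circulation +$69B, Government deposits +$19B
Commercial banking system:
  Assets:      Reserves at CB +$36B, Foreign assets −$42B
  Liabilities: Checkable deposits −$65B, Borrowings from CB +$59B
Change in total RBA assets = +$124 billion.

+$124 billion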